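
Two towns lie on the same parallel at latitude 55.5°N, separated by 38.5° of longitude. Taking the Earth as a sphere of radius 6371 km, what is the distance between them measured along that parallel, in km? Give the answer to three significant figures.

2420 km

Arc length along a parallel = R cos φ · Δλ (with Δλ in radians).
= 6371 × cos 55.5° × (38.5° × π/180) = 6371 × 0.5664 × 0.6720 ≈ 2420 km.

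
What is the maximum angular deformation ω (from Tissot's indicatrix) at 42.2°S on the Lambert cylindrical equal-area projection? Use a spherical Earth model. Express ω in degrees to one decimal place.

33.9°

The Lambert cylindrical equal-area projection is the cylindrical equal-area projection with its standard parallel at the equator (φ₀ = 0). For cylindrical equal-area with standard parallel φ₀, h = cos φ / cos φ₀ and k = cos φ₀ / cos φ, so h·k = 1.
At 42.2°: h = 0.7408, k = 1.350; principal scales a = 1.350, b = 0.7408.
sin(ω/2) = (a − b)/(a + b) = 0.6091/2.091 = 0.2913, so ω = 2 arcsin(0.2913) ≈ 33.9°.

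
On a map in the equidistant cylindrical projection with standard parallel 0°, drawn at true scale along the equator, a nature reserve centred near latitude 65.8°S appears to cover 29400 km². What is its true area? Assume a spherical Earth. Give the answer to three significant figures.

In the plate carrée (x = Rλ, y = Rφ), meridians are true-scale (h = 1) and parallels are stretched by k = sec φ.
Areal scale = h·k = 1 × sec φ; at 65.8°, h = 1.000, k = 2.439, so h·k = 2.439.
True area = apparent / (areal scale) = 29400 / 2.439 ≈ 12100 km².

12100 km²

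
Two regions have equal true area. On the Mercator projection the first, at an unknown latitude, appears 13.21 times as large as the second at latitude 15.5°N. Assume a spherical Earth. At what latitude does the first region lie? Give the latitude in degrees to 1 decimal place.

74.6°

For equal true areas on Mercator, apparent areas scale as sec²φ, so the ratio is cos²φ₂ / cos²φ₁.
cos²φ₂ / cos²φ₁ = 13.21  ⇒  cos φ₁ = cos 15.5° / √13.21 = 0.9636/3.635 = 0.2651.
φ₁ = arccos(0.2651) ≈ 74.6°.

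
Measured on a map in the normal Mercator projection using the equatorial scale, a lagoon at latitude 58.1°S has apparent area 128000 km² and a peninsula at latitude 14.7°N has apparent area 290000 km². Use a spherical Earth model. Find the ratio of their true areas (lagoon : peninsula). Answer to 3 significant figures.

0.132

On Mercator the areal scale is sec²φ, so true area = apparent × cos²φ.
True area of lagoon: 128000 × cos²(58.1°) = 128000 × 0.2792 = 35740 km².
True area of peninsula: 290000 × cos²(14.7°) = 290000 × 0.9356 = 271300 km².
Ratio = 35740 / 271300 ≈ 0.132.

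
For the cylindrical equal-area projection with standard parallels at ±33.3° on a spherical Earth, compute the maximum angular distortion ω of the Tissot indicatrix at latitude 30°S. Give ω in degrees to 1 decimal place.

4.1°

A cylindrical equal-area projection with standard parallel φ₀ has meridian scale h = cos φ / cos φ₀ and parallel scale k = cos φ₀ / cos φ (so areas are preserved, h·k = 1).
At 30°: h = 1.036, k = 0.9651; principal scales a = 1.036, b = 0.9651.
sin(ω/2) = (a − b)/(a + b) = 0.07105/2.001 = 0.03550, so ω = 2 arcsin(0.03550) ≈ 4.1°.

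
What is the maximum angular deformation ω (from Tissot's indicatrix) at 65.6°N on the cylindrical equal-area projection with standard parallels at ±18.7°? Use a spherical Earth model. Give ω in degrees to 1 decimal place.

85.7°

For cylindrical equal-area with standard parallel φ₀, h = cos φ / cos φ₀ and k = cos φ₀ / cos φ, so h·k = 1.
At 65.6°: h = 0.4361, k = 2.293; principal scales a = 2.293, b = 0.4361.
sin(ω/2) = (a − b)/(a + b) = 1.857/2.729 = 0.6804, so ω = 2 arcsin(0.6804) ≈ 85.7°.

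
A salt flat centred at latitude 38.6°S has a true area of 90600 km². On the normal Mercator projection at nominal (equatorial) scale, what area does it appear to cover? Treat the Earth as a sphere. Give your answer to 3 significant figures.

148000 km²

For Mercator, h = k = sec φ (a conformal cylindrical projection has a single point scale, 1/cos φ).
Areal scale = k² = sec²φ = 1/cos²(38.6°) = 1/0.7815² = 1.637.
Apparent area = 90600 × 1.637 ≈ 148000 km².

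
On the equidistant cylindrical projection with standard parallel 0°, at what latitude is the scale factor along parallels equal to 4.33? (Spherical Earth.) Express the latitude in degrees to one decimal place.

76.6°

Plate carrée: h = 1, k = sec φ along parallels.
sec φ = 4.33  ⇒  cos φ = 0.2309  ⇒  φ ≈ 76.6°.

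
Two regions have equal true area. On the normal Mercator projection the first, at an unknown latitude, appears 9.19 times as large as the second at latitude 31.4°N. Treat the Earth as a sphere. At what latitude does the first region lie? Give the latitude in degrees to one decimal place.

73.6°

Mercator areal scale is sec²φ, so apparent-area ratio = sec²φ₁ / sec²φ₂ = cos²φ₂ / cos²φ₁.
cos²φ₂ / cos²φ₁ = 9.19  ⇒  cos φ₁ = cos 31.4° / √9.19 = 0.8536/3.032 = 0.2816.
φ₁ = arccos(0.2816) ≈ 73.6°.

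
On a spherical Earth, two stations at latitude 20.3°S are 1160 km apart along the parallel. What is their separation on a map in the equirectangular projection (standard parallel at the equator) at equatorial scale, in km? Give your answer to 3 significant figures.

1240 km

In the plate carrée (x = Rλ, y = Rφ), meridians are true-scale (h = 1) and parallels are stretched by k = sec φ.
Along the parallel, k = sec 20.3° = 1/0.9379 = 1.066.
Map distance = 1160 × 1.066 ≈ 1240 km.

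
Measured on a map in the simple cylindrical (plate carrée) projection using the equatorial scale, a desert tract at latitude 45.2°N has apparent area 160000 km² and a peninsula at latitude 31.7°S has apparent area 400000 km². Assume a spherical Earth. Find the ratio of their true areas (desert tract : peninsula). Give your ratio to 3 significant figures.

On the plate carrée, areal scale = h·k = 1 × sec φ, so true area = apparent × cos φ.
True area of desert tract: 160000 × cos(45.2°) = 160000 × 0.7046 = 112700 km².
True area of peninsula: 400000 × cos(31.7°) = 400000 × 0.8508 = 340300 km².
Ratio = 112700 / 340300 ≈ 0.331.

0.331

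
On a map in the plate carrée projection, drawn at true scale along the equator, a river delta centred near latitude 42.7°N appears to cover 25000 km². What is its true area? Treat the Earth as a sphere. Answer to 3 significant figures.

18400 km²

For the equirectangular projection with φ₀ = 0 (plate carrée), h = 1 along meridians and k = sec φ along parallels.
Areal scale = h·k = 1 × sec φ; at 42.7°, h = 1.000, k = 1.361, so h·k = 1.361.
True area = apparent / (areal scale) = 25000 / 1.361 ≈ 18400 km².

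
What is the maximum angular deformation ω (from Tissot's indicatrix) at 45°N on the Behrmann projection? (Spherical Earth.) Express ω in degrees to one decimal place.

Behrmann is a cylindrical equal-area projection with standard parallels at ±30°. Cylindrical equal-area (φ₀ = 30°): h = cos φ / cos 30° along meridians, k = cos 30° / cos φ along parallels; h·k = 1.
At 45°: h = 0.8165, k = 1.225; principal scales a = 1.225, b = 0.8165.
sin(ω/2) = (a − b)/(a + b) = 0.4082/2.041 = 0.2000, so ω = 2 arcsin(0.2000) ≈ 23.1°.

23.1°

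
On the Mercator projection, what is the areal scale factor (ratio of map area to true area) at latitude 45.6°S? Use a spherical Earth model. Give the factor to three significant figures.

For Mercator, h = k = sec φ (a conformal cylindrical projection has a single point scale, 1/cos φ).
Areal scale = k² = sec²φ = 1/cos²(45.6°) = 1/0.6997² = 2.043.

2.04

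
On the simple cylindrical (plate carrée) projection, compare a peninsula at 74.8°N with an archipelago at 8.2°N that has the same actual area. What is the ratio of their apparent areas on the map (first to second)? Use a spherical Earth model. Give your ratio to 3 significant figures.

Plate carrée maps x = Rλ, y = Rφ. The meridian scale is h = 1 and the parallel scale is k = 1/cos φ = sec φ.
Areal scale at 74.8°: h·k = 1.000 × 3.814 = 3.814.
Areal scale at 8.2°: h·k = 1.000 × 1.010 = 1.010.
Ratio = 3.814/1.010 ≈ 3.78.

3.78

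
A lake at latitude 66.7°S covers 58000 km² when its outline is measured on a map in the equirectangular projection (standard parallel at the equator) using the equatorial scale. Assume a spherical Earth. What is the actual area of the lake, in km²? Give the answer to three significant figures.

22900 km²

Plate carrée maps x = Rλ, y = Rφ. The meridian scale is h = 1 and the parallel scale is k = 1/cos φ = sec φ.
Areal scale = h·k = 1 × sec φ; at 66.7°, h = 1.000, k = 2.528, so h·k = 2.528.
True area = apparent / (areal scale) = 58000 / 2.528 ≈ 22900 km².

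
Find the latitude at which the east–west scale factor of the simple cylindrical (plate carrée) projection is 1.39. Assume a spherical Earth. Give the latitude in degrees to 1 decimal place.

44.0°

Plate carrée: h = 1, k = sec φ along parallels.
sec φ = 1.39  ⇒  cos φ = 0.7194  ⇒  φ ≈ 44.0°.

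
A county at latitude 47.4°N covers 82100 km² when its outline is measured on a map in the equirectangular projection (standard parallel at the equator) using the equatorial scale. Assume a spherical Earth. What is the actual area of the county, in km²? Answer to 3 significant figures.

In the plate carrée (x = Rλ, y = Rφ), meridians are true-scale (h = 1) and parallels are stretched by k = sec φ.
Areal scale = h·k = 1 × sec φ; at 47.4°, h = 1.000, k = 1.477, so h·k = 1.477.
True area = apparent / (areal scale) = 82100 / 1.477 ≈ 55600 km².

55600 km²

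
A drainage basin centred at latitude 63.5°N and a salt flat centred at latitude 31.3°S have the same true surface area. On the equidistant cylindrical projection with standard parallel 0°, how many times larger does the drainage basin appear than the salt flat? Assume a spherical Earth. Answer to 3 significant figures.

In the plate carrée (x = Rλ, y = Rφ), meridians are true-scale (h = 1) and parallels are stretched by k = sec φ.
Areal scale at 63.5°: h·k = 1.000 × 2.241 = 2.241.
Areal scale at 31.3°: h·k = 1.000 × 1.170 = 1.170.
Ratio = 2.241/1.170 ≈ 1.91.

1.91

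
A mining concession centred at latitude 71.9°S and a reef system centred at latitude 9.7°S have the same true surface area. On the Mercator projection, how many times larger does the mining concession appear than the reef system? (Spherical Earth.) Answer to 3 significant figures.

10.1

On Mercator, area is exaggerated by sec²φ = 1/cos²φ.
At 71.9°: sec²(71.9°) = 1/0.3107² = 10.36.
At 9.7°: sec²(9.7°) = 1/0.9857² = 1.029.
Ratio = 10.36/1.029 = cos²(9.7°)/cos²(71.9°) ≈ 10.1.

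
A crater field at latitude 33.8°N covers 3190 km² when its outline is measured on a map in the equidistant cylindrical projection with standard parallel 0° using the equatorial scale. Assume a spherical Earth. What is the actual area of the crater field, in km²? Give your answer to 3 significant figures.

For the equirectangular projection with φ₀ = 0 (plate carrée), h = 1 along meridians and k = sec φ along parallels.
Areal scale = h·k = 1 × sec φ; at 33.8°, h = 1.000, k = 1.203, so h·k = 1.203.
True area = apparent / (areal scale) = 3190 / 1.203 ≈ 2650 km².

2650 km²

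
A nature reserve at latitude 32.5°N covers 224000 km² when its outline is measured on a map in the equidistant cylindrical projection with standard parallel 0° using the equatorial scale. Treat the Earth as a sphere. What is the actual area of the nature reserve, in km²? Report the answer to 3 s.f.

For the equirectangular projection with φ₀ = 0 (plate carrée), h = 1 along meridians and k = sec φ along parallels.
Areal scale = h·k = 1 × sec φ; at 32.5°, h = 1.000, k = 1.186, so h·k = 1.186.
True area = apparent / (areal scale) = 224000 / 1.186 ≈ 189000 km².

189000 km²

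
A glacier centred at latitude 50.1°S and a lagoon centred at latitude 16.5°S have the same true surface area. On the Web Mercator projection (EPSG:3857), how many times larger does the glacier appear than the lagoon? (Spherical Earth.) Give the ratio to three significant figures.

2.23

Mercator is conformal with k = sec φ, so areal scale = k² = sec²φ.
At 50.1°: sec²(50.1°) = 1/0.6414² = 2.430.
At 16.5°: sec²(16.5°) = 1/0.9588² = 1.088.
Ratio = 2.430/1.088 = cos²(16.5°)/cos²(50.1°) ≈ 2.23.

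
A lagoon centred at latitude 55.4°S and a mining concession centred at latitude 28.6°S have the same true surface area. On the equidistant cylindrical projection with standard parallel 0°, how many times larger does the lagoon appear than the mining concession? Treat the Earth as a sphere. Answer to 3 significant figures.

1.55

For the equirectangular projection with φ₀ = 0 (plate carrée), h = 1 along meridians and k = sec φ along parallels.
Areal scale at 55.4°: h·k = 1.000 × 1.761 = 1.761.
Areal scale at 28.6°: h·k = 1.000 × 1.139 = 1.139.
Ratio = 1.761/1.139 ≈ 1.55.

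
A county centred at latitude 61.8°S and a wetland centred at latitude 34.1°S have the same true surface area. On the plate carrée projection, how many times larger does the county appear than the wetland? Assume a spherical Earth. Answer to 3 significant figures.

In the plate carrée (x = Rλ, y = Rφ), meridians are true-scale (h = 1) and parallels are stretched by k = sec φ.
Areal scale at 61.8°: h·k = 1.000 × 2.116 = 2.116.
Areal scale at 34.1°: h·k = 1.000 × 1.208 = 1.208.
Ratio = 2.116/1.208 ≈ 1.75.

1.75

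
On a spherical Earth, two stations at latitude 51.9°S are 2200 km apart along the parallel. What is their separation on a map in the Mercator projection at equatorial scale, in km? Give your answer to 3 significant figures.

Mercator is conformal, so the point scale is isotropic: h = k = sec φ = 1/cos φ.
Along the parallel, k = sec 51.9° = 1/0.6170 = 1.621.
Map distance = 2200 × 1.621 ≈ 3570 km.

3570 km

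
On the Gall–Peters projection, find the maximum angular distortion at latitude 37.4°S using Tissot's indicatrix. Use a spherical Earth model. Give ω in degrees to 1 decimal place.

13.3°

Gall–Peters is a cylindrical equal-area projection with standard parallels at ±45°. Cylindrical equal-area (φ₀ = 45°): h = cos φ / cos 45° along meridians, k = cos 45° / cos φ along parallels; h·k = 1.
At 37.4°: h = 1.123, k = 0.8901; principal scales a = 1.123, b = 0.8901.
sin(ω/2) = (a − b)/(a + b) = 0.2334/2.014 = 0.1159, so ω = 2 arcsin(0.1159) ≈ 13.3°.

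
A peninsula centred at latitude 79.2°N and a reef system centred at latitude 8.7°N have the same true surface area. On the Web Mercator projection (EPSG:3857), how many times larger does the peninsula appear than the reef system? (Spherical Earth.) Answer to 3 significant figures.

On Mercator, area is exaggerated by sec²φ = 1/cos²φ.
At 79.2°: sec²(79.2°) = 1/0.1874² = 28.48.
At 8.7°: sec²(8.7°) = 1/0.9885² = 1.023.
Ratio = 28.48/1.023 = cos²(8.7°)/cos²(79.2°) ≈ 27.8.

27.8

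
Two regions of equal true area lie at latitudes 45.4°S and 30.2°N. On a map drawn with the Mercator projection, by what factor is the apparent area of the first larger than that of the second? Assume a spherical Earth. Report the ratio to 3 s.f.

Mercator is conformal with k = sec φ, so areal scale = k² = sec²φ.
At 45.4°: sec²(45.4°) = 1/0.7022² = 2.028.
At 30.2°: sec²(30.2°) = 1/0.8643² = 1.339.
Ratio = 2.028/1.339 = cos²(30.2°)/cos²(45.4°) ≈ 1.52.

1.52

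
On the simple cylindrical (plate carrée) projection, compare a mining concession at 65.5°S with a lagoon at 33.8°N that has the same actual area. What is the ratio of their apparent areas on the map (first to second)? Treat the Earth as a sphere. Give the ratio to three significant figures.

Plate carrée maps x = Rλ, y = Rφ. The meridian scale is h = 1 and the parallel scale is k = 1/cos φ = sec φ.
Areal scale at 65.5°: h·k = 1.000 × 2.411 = 2.411.
Areal scale at 33.8°: h·k = 1.000 × 1.203 = 1.203.
Ratio = 2.411/1.203 ≈ 2.00.

2.00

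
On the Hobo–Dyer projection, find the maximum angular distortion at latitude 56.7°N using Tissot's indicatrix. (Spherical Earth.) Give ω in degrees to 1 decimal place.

The Hobo–Dyer projection is cylindrical equal-area with φ₀ = 37.5°. A cylindrical equal-area projection with standard parallel φ₀ has meridian scale h = cos φ / cos φ₀ and parallel scale k = cos φ₀ / cos φ (so areas are preserved, h·k = 1).
At 56.7°: h = 0.6920, k = 1.445; principal scales a = 1.445, b = 0.6920.
sin(ω/2) = (a − b)/(a + b) = 0.7530/2.137 = 0.3524, so ω = 2 arcsin(0.3524) ≈ 41.3°.

41.3°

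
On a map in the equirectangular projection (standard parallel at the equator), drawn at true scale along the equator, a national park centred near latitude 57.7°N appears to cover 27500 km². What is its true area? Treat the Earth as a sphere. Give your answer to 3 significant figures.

14700 km²

In the plate carrée (x = Rλ, y = Rφ), meridians are true-scale (h = 1) and parallels are stretched by k = sec φ.
Areal scale = h·k = 1 × sec φ; at 57.7°, h = 1.000, k = 1.871, so h·k = 1.871.
True area = apparent / (areal scale) = 27500 / 1.871 ≈ 14700 km².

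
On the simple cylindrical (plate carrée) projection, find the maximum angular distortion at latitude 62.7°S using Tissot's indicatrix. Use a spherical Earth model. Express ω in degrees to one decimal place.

43.6°

Plate carrée maps x = Rλ, y = Rφ. The meridian scale is h = 1 and the parallel scale is k = 1/cos φ = sec φ.
At 62.7°: h = 1.000, k = 2.180; principal scales a = 2.180, b = 1.000.
sin(ω/2) = (a − b)/(a + b) = 1.180/3.180 = 0.3711, so ω = 2 arcsin(0.3711) ≈ 43.6°.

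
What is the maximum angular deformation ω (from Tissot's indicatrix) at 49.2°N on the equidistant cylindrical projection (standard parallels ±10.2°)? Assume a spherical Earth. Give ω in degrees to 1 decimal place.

23.3°

With standard parallel φ₀ = 10.2°, the equirectangular projection gives x = Rλ cos φ₀, y = Rφ, so h = 1 and k = cos 10.2° / cos φ.
At 49.2°: h = 1.000, k = 1.506; principal scales a = 1.506, b = 1.000.
sin(ω/2) = (a − b)/(a + b) = 0.5062/2.506 = 0.2020, so ω = 2 arcsin(0.2020) ≈ 23.3°.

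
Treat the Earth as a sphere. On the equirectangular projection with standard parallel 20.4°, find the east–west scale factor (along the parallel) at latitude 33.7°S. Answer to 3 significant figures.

1.13

The equidistant cylindrical projection with φ₀ = 20.4° has h = 1 (meridians true) and k = cos φ₀ / cos φ along parallels.
k = cos 20.4° / cos 33.7° = 0.9373/0.8320 = 1.127.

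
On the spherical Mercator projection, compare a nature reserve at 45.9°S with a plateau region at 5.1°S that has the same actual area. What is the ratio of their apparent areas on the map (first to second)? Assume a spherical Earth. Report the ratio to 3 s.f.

2.05

Mercator is conformal with k = sec φ, so areal scale = k² = sec²φ.
At 45.9°: sec²(45.9°) = 1/0.6959² = 2.065.
At 5.1°: sec²(5.1°) = 1/0.9960² = 1.008.
Ratio = 2.065/1.008 = cos²(5.1°)/cos²(45.9°) ≈ 2.05.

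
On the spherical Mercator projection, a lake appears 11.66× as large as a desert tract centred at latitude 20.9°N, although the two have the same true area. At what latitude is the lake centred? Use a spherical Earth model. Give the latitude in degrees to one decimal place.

Mercator areal scale is sec²φ, so apparent-area ratio = sec²φ₁ / sec²φ₂ = cos²φ₂ / cos²φ₁.
cos²φ₂ / cos²φ₁ = 11.66  ⇒  cos φ₁ = cos 20.9° / √11.66 = 0.9342/3.415 = 0.2736.
φ₁ = arccos(0.2736) ≈ 74.1°.

74.1°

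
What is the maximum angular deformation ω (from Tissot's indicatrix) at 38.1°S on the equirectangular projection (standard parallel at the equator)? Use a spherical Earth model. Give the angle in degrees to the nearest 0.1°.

13.7°

In the plate carrée (x = Rλ, y = Rφ), meridians are true-scale (h = 1) and parallels are stretched by k = sec φ.
At 38.1°: h = 1.000, k = 1.271; principal scales a = 1.271, b = 1.000.
sin(ω/2) = (a − b)/(a + b) = 0.2708/2.271 = 0.1192, so ω = 2 arcsin(0.1192) ≈ 13.7°.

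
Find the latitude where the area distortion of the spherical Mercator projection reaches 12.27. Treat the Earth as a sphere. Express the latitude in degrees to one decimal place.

Mercator areal scale is sec²φ.
sec²φ = 12.27  ⇒  cos²φ = 0.08150  ⇒  cos φ = 0.2855.
φ = arccos(0.2855) ≈ 73.4°.

73.4°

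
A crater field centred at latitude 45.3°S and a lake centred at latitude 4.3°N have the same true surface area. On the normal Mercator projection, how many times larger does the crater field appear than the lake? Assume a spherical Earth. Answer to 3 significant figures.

2.01

On Mercator, area is exaggerated by sec²φ = 1/cos²φ.
At 45.3°: sec²(45.3°) = 1/0.7034² = 2.021.
At 4.3°: sec²(4.3°) = 1/0.9972² = 1.006.
Ratio = 2.021/1.006 = cos²(4.3°)/cos²(45.3°) ≈ 2.01.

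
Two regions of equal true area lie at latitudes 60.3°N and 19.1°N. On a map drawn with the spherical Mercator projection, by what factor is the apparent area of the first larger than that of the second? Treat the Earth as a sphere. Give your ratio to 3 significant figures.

Mercator areal scale is sec²φ.
At 60.3°: sec²(60.3°) = 1/0.4955² = 4.074.
At 19.1°: sec²(19.1°) = 1/0.9449² = 1.120.
Ratio = 4.074/1.120 = cos²(19.1°)/cos²(60.3°) ≈ 3.64.

3.64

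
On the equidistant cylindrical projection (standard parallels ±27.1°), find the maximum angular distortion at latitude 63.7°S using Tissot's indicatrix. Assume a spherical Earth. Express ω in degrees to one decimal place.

The equidistant cylindrical projection with φ₀ = 27.1° has h = 1 (meridians true) and k = cos φ₀ / cos φ along parallels.
At 63.7°: h = 1.000, k = 2.009; principal scales a = 2.009, b = 1.000.
sin(ω/2) = (a − b)/(a + b) = 1.009/3.009 = 0.3354, so ω = 2 arcsin(0.3354) ≈ 39.2°.

39.2°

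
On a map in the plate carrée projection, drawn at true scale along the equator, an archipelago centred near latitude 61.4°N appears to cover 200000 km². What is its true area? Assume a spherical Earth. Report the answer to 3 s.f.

In the plate carrée (x = Rλ, y = Rφ), meridians are true-scale (h = 1) and parallels are stretched by k = sec φ.
Areal scale = h·k = 1 × sec φ; at 61.4°, h = 1.000, k = 2.089, so h·k = 2.089.
True area = apparent / (areal scale) = 200000 / 2.089 ≈ 95700 km².

95700 km²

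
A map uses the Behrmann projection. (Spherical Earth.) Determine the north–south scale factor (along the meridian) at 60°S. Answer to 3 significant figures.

The Behrmann projection is cylindrical equal-area with φ₀ = 30°. A cylindrical equal-area projection with standard parallel φ₀ has meridian scale h = cos φ / cos φ₀ and parallel scale k = cos φ₀ / cos φ (so areas are preserved, h·k = 1).
h = cos 60° / cos 30° = 0.5000/0.8660 = 0.5774.

0.577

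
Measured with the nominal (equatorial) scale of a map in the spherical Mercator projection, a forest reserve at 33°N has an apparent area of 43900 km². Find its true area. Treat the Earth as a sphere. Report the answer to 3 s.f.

30900 km²

The Mercator projection is conformal; its linear scale factor is the same in every direction and equals sec φ = 1/cos φ.
Areal scale = k² = sec²φ = 1/cos²(33°) = 1/0.8387² = 1.422.
True area = apparent / (areal scale) = 43900 / 1.422 ≈ 30900 km².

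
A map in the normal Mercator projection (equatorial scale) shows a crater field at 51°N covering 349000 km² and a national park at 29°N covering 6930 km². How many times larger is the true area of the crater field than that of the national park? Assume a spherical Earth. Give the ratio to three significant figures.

26.1

On Mercator the areal scale is sec²φ, so true area = apparent × cos²φ.
True area of crater field: 349000 × cos²(51°) = 349000 × 0.3960 = 138200 km².
True area of national park: 6930 × cos²(29°) = 6930 × 0.7650 = 5301 km².
Ratio = 138200 / 5301 ≈ 26.1.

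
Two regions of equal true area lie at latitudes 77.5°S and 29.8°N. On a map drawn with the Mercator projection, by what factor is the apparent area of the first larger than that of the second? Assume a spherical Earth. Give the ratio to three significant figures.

16.1

Mercator areal scale is sec²φ.
At 77.5°: sec²(77.5°) = 1/0.2164² = 21.35.
At 29.8°: sec²(29.8°) = 1/0.8678² = 1.328.
Ratio = 21.35/1.328 = cos²(29.8°)/cos²(77.5°) ≈ 16.1.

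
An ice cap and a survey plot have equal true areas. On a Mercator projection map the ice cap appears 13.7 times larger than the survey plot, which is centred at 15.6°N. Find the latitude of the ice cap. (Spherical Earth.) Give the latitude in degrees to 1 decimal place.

74.9°

Mercator areal scale is sec²φ, so apparent-area ratio = sec²φ₁ / sec²φ₂ = cos²φ₂ / cos²φ₁.
cos²φ₂ / cos²φ₁ = 13.7  ⇒  cos φ₁ = cos 15.6° / √13.7 = 0.9632/3.701 = 0.2602.
φ₁ = arccos(0.2602) ≈ 74.9°.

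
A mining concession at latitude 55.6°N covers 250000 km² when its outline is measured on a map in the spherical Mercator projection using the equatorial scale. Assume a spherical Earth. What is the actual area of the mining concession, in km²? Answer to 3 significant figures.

The Mercator projection is conformal; its linear scale factor is the same in every direction and equals sec φ = 1/cos φ.
Areal scale = k² = sec²φ = 1/cos²(55.6°) = 1/0.5650² = 3.133.
True area = apparent / (areal scale) = 250000 / 3.133 ≈ 79800 km².

79800 km²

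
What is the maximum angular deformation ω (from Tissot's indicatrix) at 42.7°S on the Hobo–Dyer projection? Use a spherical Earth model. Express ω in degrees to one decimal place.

8.8°

The Hobo–Dyer projection is cylindrical equal-area with φ₀ = 37.5°. Cylindrical equal-area (φ₀ = 37.5°): h = cos φ / cos 37.5° along meridians, k = cos 37.5° / cos φ along parallels; h·k = 1.
At 42.7°: h = 0.9263, k = 1.080; principal scales a = 1.080, b = 0.9263.
sin(ω/2) = (a − b)/(a + b) = 0.1532/2.006 = 0.07637, so ω = 2 arcsin(0.07637) ≈ 8.8°.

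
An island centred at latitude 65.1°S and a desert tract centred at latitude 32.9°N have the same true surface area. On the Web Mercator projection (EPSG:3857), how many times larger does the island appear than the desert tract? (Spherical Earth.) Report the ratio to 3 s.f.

On Mercator, area is exaggerated by sec²φ = 1/cos²φ.
At 65.1°: sec²(65.1°) = 1/0.4210² = 5.641.
At 32.9°: sec²(32.9°) = 1/0.8396² = 1.419.
Ratio = 5.641/1.419 = cos²(32.9°)/cos²(65.1°) ≈ 3.98.

3.98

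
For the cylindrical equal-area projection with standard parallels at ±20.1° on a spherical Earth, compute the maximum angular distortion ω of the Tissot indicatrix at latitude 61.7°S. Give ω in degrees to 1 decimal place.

Cylindrical equal-area (φ₀ = 20.1°): h = cos φ / cos 20.1° along meridians, k = cos 20.1° / cos φ along parallels; h·k = 1.
At 61.7°: h = 0.5048, k = 1.981; principal scales a = 1.981, b = 0.5048.
sin(ω/2) = (a − b)/(a + b) = 1.476/2.486 = 0.5938, so ω = 2 arcsin(0.5938) ≈ 72.9°.

72.9°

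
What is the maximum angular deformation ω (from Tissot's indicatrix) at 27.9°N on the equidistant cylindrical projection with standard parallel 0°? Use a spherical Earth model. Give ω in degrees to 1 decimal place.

In the plate carrée (x = Rλ, y = Rφ), meridians are true-scale (h = 1) and parallels are stretched by k = sec φ.
At 27.9°: h = 1.000, k = 1.132; principal scales a = 1.132, b = 1.000.
sin(ω/2) = (a − b)/(a + b) = 0.1315/2.132 = 0.06170, so ω = 2 arcsin(0.06170) ≈ 7.1°.

7.1°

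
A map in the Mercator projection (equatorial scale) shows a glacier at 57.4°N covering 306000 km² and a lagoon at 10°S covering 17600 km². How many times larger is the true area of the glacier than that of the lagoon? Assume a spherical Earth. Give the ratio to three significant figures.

Mercator's areal exaggeration is sec²φ; hence true area = (apparent area) · cos²φ.
True area of glacier: 306000 × cos²(57.4°) = 306000 × 0.2903 = 88820 km².
True area of lagoon: 17600 × cos²(10°) = 17600 × 0.9698 = 17070 km².
Ratio = 88820 / 17070 ≈ 5.20.

5.20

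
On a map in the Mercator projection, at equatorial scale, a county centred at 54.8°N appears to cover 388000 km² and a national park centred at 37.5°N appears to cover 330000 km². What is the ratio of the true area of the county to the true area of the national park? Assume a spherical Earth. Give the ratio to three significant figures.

0.621

On Mercator the areal scale is sec²φ, so true area = apparent × cos²φ.
True area of county: 388000 × cos²(54.8°) = 388000 × 0.3323 = 128900 km².
True area of national park: 330000 × cos²(37.5°) = 330000 × 0.6294 = 207700 km².
Ratio = 128900 / 207700 ≈ 0.621.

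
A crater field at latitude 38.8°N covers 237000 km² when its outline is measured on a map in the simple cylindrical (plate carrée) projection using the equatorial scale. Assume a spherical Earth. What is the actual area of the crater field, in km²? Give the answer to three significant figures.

185000 km²

Plate carrée maps x = Rλ, y = Rφ. The meridian scale is h = 1 and the parallel scale is k = 1/cos φ = sec φ.
Areal scale = h·k = 1 × sec φ; at 38.8°, h = 1.000, k = 1.283, so h·k = 1.283.
True area = apparent / (areal scale) = 237000 / 1.283 ≈ 185000 km².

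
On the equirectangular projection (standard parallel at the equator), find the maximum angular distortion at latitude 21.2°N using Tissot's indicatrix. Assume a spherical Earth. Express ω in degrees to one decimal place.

4.0°

In the plate carrée (x = Rλ, y = Rφ), meridians are true-scale (h = 1) and parallels are stretched by k = sec φ.
At 21.2°: h = 1.000, k = 1.073; principal scales a = 1.073, b = 1.000.
sin(ω/2) = (a − b)/(a + b) = 0.07259/2.073 = 0.03502, so ω = 2 arcsin(0.03502) ≈ 4.0°.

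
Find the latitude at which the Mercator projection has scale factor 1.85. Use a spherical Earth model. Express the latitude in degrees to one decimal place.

Mercator scale is k = sec φ = 1/cos φ.
1/cos φ = 1.85  ⇒  cos φ = 0.5405  ⇒  φ = arccos(0.5405) ≈ 57.3°.

57.3°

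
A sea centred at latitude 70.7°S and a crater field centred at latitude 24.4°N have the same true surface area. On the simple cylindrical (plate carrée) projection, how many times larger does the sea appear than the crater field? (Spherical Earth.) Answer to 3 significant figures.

2.76

In the plate carrée (x = Rλ, y = Rφ), meridians are true-scale (h = 1) and parallels are stretched by k = sec φ.
Areal scale at 70.7°: h·k = 1.000 × 3.026 = 3.026.
Areal scale at 24.4°: h·k = 1.000 × 1.098 = 1.098.
Ratio = 3.026/1.098 ≈ 2.76.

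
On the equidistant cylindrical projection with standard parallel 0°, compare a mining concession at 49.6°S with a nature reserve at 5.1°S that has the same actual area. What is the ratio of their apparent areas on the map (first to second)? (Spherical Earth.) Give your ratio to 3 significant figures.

For the equirectangular projection with φ₀ = 0 (plate carrée), h = 1 along meridians and k = sec φ along parallels.
Areal scale at 49.6°: h·k = 1.000 × 1.543 = 1.543.
Areal scale at 5.1°: h·k = 1.000 × 1.004 = 1.004.
Ratio = 1.543/1.004 ≈ 1.54.

1.54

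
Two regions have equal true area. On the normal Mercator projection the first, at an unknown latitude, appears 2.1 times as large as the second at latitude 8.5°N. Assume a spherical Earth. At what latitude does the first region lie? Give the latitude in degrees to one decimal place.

Mercator areal scale is sec²φ, so apparent-area ratio = sec²φ₁ / sec²φ₂ = cos²φ₂ / cos²φ₁.
cos²φ₂ / cos²φ₁ = 2.1  ⇒  cos φ₁ = cos 8.5° / √2.1 = 0.9890/1.449 = 0.6825.
φ₁ = arccos(0.6825) ≈ 47.0°.

47.0°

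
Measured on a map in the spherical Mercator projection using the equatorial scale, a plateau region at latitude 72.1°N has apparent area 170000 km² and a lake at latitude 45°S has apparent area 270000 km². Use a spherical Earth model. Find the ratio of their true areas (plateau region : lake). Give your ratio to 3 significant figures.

Mercator's areal exaggeration is sec²φ; hence true area = (apparent area) · cos²φ.
True area of plateau region: 170000 × cos²(72.1°) = 170000 × 0.09447 = 16060 km².
True area of lake: 270000 × cos²(45°) = 270000 × 0.5000 = 135000 km².
Ratio = 16060 / 135000 ≈ 0.119.

0.119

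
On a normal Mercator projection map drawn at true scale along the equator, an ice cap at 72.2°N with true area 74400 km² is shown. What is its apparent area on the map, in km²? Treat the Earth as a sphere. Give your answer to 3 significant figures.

796000 km²

The Mercator projection is conformal; its linear scale factor is the same in every direction and equals sec φ = 1/cos φ.
Areal scale = k² = sec²φ = 1/cos²(72.2°) = 1/0.3057² = 10.70.
Apparent area = 74400 × 10.70 ≈ 796000 km².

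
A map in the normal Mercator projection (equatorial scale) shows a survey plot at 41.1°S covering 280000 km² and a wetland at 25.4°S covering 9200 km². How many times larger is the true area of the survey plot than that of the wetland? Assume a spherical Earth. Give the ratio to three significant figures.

21.2

Mercator's areal exaggeration is sec²φ; hence true area = (apparent area) · cos²φ.
True area of survey plot: 280000 × cos²(41.1°) = 280000 × 0.5679 = 159000 km².
True area of wetland: 9200 × cos²(25.4°) = 9200 × 0.8160 = 7507 km².
Ratio = 159000 / 7507 ≈ 21.2.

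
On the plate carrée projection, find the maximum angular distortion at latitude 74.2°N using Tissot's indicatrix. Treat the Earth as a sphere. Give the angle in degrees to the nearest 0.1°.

69.8°

In the plate carrée (x = Rλ, y = Rφ), meridians are true-scale (h = 1) and parallels are stretched by k = sec φ.
At 74.2°: h = 1.000, k = 3.673; principal scales a = 3.673, b = 1.000.
sin(ω/2) = (a − b)/(a + b) = 2.673/4.673 = 0.5720, so ω = 2 arcsin(0.5720) ≈ 69.8°.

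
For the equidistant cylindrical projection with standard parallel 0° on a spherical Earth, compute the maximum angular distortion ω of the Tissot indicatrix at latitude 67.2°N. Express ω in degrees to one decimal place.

52.4°

For the equirectangular projection with φ₀ = 0 (plate carrée), h = 1 along meridians and k = sec φ along parallels.
At 67.2°: h = 1.000, k = 2.581; principal scales a = 2.581, b = 1.000.
sin(ω/2) = (a − b)/(a + b) = 1.581/3.581 = 0.4414, so ω = 2 arcsin(0.4414) ≈ 52.4°.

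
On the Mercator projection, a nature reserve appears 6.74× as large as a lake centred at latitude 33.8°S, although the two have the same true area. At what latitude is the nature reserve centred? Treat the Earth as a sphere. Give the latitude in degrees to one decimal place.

71.3°

For equal true areas on Mercator, apparent areas scale as sec²φ, so the ratio is cos²φ₂ / cos²φ₁.
cos²φ₂ / cos²φ₁ = 6.74  ⇒  cos φ₁ = cos 33.8° / √6.74 = 0.8310/2.596 = 0.3201.
φ₁ = arccos(0.3201) ≈ 71.3°.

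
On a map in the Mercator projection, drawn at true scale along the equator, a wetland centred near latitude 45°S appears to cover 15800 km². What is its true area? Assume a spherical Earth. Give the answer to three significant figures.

For Mercator, h = k = sec φ (a conformal cylindrical projection has a single point scale, 1/cos φ).
Areal scale = k² = sec²φ = 1/cos²(45°) = 1/0.7071² = 2.000.
True area = apparent / (areal scale) = 15800 / 2.000 ≈ 7900 km².

7900 km²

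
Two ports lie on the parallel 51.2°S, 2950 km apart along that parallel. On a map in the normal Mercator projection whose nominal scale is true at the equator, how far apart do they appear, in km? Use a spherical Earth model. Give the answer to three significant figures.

For Mercator, h = k = sec φ (a conformal cylindrical projection has a single point scale, 1/cos φ).
Along the parallel, k = sec 51.2° = 1/0.6266 = 1.596.
Map distance = 2950 × 1.596 ≈ 4710 km.

4710 km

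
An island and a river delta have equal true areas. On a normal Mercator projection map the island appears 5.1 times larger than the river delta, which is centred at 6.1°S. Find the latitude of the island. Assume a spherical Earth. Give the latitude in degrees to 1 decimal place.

63.9°

On Mercator, (apparent₁)/(apparent₂) = sec²φ₁ / sec²φ₂ when true areas are equal.
cos²φ₂ / cos²φ₁ = 5.1  ⇒  cos φ₁ = cos 6.1° / √5.1 = 0.9943/2.258 = 0.4403.
φ₁ = arccos(0.4403) ≈ 63.9°.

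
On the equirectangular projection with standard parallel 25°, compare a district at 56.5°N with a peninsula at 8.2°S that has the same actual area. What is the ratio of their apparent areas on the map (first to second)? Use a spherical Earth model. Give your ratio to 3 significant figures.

1.79

In the equirectangular projection with standard parallel φ₀ = 25° (x = Rλ cos φ₀, y = Rφ), meridians are true-scale (h = 1) and the parallel scale is k = cos φ₀ / cos φ.
Areal scale at 56.5°: h·k = 1.000 × 1.642 = 1.642.
Areal scale at 8.2°: h·k = 1.000 × 0.9157 = 0.9157.
Ratio = 1.642/0.9157 ≈ 1.79.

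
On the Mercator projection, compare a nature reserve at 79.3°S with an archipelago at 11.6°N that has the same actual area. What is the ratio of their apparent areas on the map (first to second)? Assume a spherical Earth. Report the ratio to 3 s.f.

27.8

Mercator is conformal with k = sec φ, so areal scale = k² = sec²φ.
At 79.3°: sec²(79.3°) = 1/0.1857² = 29.01.
At 11.6°: sec²(11.6°) = 1/0.9796² = 1.042.
Ratio = 29.01/1.042 = cos²(11.6°)/cos²(79.3°) ≈ 27.8.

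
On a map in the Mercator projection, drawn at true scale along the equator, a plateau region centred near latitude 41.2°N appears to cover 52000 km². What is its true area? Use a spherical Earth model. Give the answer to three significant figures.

29400 km²

Mercator is conformal, so the point scale is isotropic: h = k = sec φ = 1/cos φ.
Areal scale = k² = sec²φ = 1/cos²(41.2°) = 1/0.7524² = 1.766.
True area = apparent / (areal scale) = 52000 / 1.766 ≈ 29400 km².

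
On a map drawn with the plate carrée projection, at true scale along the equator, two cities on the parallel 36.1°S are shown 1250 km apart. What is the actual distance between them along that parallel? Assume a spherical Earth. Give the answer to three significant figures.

1010 km

For the equirectangular projection with φ₀ = 0 (plate carrée), h = 1 along meridians and k = sec φ along parallels.
Along the parallel at 36.1°, map distances are exaggerated by k = sec 36.1° = 1.238.
True distance = 1250 / 1.238 = 1250 × cos 36.1° ≈ 1010 km.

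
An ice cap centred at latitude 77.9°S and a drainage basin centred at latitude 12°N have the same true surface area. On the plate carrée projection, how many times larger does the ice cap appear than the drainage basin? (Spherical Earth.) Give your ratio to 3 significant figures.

Plate carrée maps x = Rλ, y = Rφ. The meridian scale is h = 1 and the parallel scale is k = 1/cos φ = sec φ.
Areal scale at 77.9°: h·k = 1.000 × 4.771 = 4.771.
Areal scale at 12°: h·k = 1.000 × 1.022 = 1.022.
Ratio = 4.771/1.022 ≈ 4.67.

4.67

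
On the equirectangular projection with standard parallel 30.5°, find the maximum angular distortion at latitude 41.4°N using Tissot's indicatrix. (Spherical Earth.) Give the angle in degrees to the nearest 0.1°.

7.9°

With standard parallel φ₀ = 30.5°, the equirectangular projection gives x = Rλ cos φ₀, y = Rφ, so h = 1 and k = cos 30.5° / cos φ.
At 41.4°: h = 1.000, k = 1.149; principal scales a = 1.149, b = 1.000.
sin(ω/2) = (a − b)/(a + b) = 0.1487/2.149 = 0.06919, so ω = 2 arcsin(0.06919) ≈ 7.9°.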